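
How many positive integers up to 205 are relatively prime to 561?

118

Prime factors of 561: 3, 11, 17. Count integers ≤ 205 divisible by none of them.
By inclusion–exclusion: 205 − ⌊205/3⌋ − ⌊205/11⌋ − ⌊205/17⌋ + ⌊205/33⌋ + ⌊205/51⌋ + ⌊205/187⌋ − ⌊205/561⌋ = 118.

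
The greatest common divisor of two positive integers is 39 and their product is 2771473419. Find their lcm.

71063421

gcd·lcm = product, so lcm = 2771473419/39 = 71063421.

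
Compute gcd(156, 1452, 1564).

gcd(156, 1452): 1452 = 9·156 + 48; 156 = 3·48 + 12; 48 = 4·12 + 0 → 12
gcd(12, 1564): 1564 = 130·12 + 4; 12 = 3·4 + 0 → 4

4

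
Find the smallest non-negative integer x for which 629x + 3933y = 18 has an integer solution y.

2745

Euclid: 3933 = 6·629 + 159; 629 = 3·159 + 152; 159 = 1·152 + 7; 152 = 21·7 + 5; 7 = 1·5 + 2; 5 = 2·2 + 1; 2 = 2·1 + 0 → gcd = 1; 18 = 1·18.
Back-substitution yields 629·(1682) + 3933·(-269) = 1, so one solution is x = 1682·18 = 30276, y = -269·18 = -4842.
Solutions in x differ by 3933/1 = 3933; the one in [0, 3933) is 30276 mod 3933 = 2745.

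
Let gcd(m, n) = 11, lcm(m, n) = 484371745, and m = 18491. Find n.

m·n = gcd·lcm = 11·484371745 = 5328089195, so n = 5328089195/18491 = 288145.

288145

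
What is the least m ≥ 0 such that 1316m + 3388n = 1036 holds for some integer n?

Reduce mod 3388: 1316m ≡ 1036 (mod 3388). With g = gcd(1316, 3388) = 28 dividing 1036, divide through: 47m ≡ 37 (mod 121).
Since gcd(47, 121) = 1, m ≡ 37·(47)⁻¹ ≡ 60 (mod 121). Smallest non-negative: 60.

60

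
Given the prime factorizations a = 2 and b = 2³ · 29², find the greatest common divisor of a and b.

2

min exponent per shared prime: 2 = 2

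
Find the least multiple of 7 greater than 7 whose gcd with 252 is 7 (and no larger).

252 = 7·36. Any a with gcd(a, 252) = 7 is a multiple of 7, say 7s, with s coprime to 36.
Need s > 7/7, so s ≥ 2. First s ≥ 2 with gcd(s, 36) = 1 is s = 5. Thus a = 7·5 = 35.

35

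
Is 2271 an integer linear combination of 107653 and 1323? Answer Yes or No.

gcd(107653, 1323): 107653 = 81·1323 + 490; 1323 = 2·490 + 343; 490 = 1·343 + 147; 343 = 2·147 + 49; 147 = 3·49 + 0 → 49
49 does not divide 2271, so a solution does not exist.

No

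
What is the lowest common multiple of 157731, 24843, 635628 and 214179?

lcm(157731, 24843) = 157731·24843/gcd = 3918511233/147 = 26656539
lcm(26656539, 635628) = 26656539·635628/gcd = 16943642571492/147 = 115262874636
lcm(115262874636, 214179) = 115262874636·214179/gcd = 24686887226663844/6909 = 3573149113716

3573149113716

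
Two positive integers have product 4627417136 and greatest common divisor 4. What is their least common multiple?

Since gcd(m,n)·lcm(m,n) = mn, lcm = 4627417136/4 = 1156854284.

1156854284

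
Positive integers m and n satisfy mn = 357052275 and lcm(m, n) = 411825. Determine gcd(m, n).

867

gcd·lcm = product, so gcd = 357052275/411825 = 867.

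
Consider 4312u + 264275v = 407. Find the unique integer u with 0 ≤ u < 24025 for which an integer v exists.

Reduce mod 264275: 4312u ≡ 407 (mod 264275). With g = gcd(4312, 264275) = 11 dividing 407, divide through: 392u ≡ 37 (mod 24025).
Since gcd(392, 24025) = 1, u ≡ 37·(392)⁻¹ ≡ 11461 (mod 24025). Smallest non-negative: 11461.

11461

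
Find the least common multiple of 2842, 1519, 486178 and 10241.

2842 = 2 · 7² · 29; 1519 = 7² · 31; 486178 = 2 · 7² · 11² · 41; 10241 = 7² · 11 · 19
lcm takes max exponent of each prime: 2 · 7² · 11² · 19 · 29 · 31 · 41 = 8304406418

8304406418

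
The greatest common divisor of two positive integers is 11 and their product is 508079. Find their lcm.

46189

For any two positive integers, gcd × lcm equals their product. Hence lcm = 508079 / 11 = 46189.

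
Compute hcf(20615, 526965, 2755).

gcd(20615, 526965): 526965 = 25·20615 + 11590; 20615 = 1·11590 + 9025; 11590 = 1·9025 + 2565; 9025 = 3·2565 + 1330; 2565 = 1·1330 + 1235; 1330 = 1·1235 + 95; 1235 = 13·95 + 0 → 95
gcd(95, 2755): 2755 = 29·95 + 0 → 95

95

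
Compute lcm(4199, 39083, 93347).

146834831

lcm(4199, 39083) = 4199·39083/gcd = 164109517/323 = 508079
lcm(508079, 93347) = 508079·93347/gcd = 47427650413/323 = 146834831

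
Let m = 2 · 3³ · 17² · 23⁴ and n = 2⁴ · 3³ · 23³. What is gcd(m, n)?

657018

min exponent per shared prime: 2 · 3³ · 23³ = 657018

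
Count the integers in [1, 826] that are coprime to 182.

182 = 2·7·13. Inclusion–exclusion on these primes:
826 − ⌊826/2⌋ − ⌊826/7⌋ − ⌊826/13⌋ + ⌊826/14⌋ + ⌊826/26⌋ + ⌊826/91⌋ − ⌊826/182⌋ = 327

327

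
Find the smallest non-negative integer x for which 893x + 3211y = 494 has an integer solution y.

130

Euclid: 3211 = 3·893 + 532; 893 = 1·532 + 361; 532 = 1·361 + 171; 361 = 2·171 + 19; 171 = 9·19 + 0 → gcd = 19; 494 = 19·26.
Back-substitution yields 893·(18) + 3211·(-5) = 19, so one solution is x = 18·26 = 468, y = -5·26 = -130.
Solutions in x differ by 3211/19 = 169; the one in [0, 169) is 468 mod 169 = 130.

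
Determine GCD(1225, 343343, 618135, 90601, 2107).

49

gcd(1225, 343343): 343343 = 280·1225 + 343; 1225 = 3·343 + 196; 343 = 1·196 + 147; 196 = 1·147 + 49; 147 = 3·49 + 0 → 49
gcd(49, 618135): 618135 = 12615·49 + 0 → 49
gcd(49, 90601): 90601 = 1849·49 + 0 → 49
gcd(49, 2107): 2107 = 43·49 + 0 → 49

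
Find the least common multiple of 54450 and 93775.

gcd first: 93775 = 1·54450 + 39325; 54450 = 1·39325 + 15125; 39325 = 2·15125 + 9075; 15125 = 1·9075 + 6050; 9075 = 1·6050 + 3025; 6050 = 2·3025 + 0 → gcd = 3025
lcm = 54450·93775/gcd = 5106048750/3025 = 1687950

1687950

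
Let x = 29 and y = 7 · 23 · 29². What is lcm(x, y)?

135401

max exponent per prime: 7 · 23 · 29² = 135401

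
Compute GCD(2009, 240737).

Euclid: 240737 = 119·2009 + 1666; 2009 = 1·1666 + 343; 1666 = 4·343 + 294; 343 = 1·294 + 49; 294 = 6·49 + 0. Last nonzero remainder: 49.

49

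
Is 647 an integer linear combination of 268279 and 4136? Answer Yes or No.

By Bézout, 268279p − 4136q = 647 has integer solutions iff gcd(268279, 4136) | 647.
Euclid: 268279 = 64·4136 + 3575; 4136 = 1·3575 + 561; 3575 = 6·561 + 209; 561 = 2·209 + 143; 209 = 1·143 + 66; 143 = 2·66 + 11; 66 = 6·11 + 0. gcd = 11; 647 mod 11 = 9. No.

No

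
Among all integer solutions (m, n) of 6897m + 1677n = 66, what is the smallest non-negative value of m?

Euclid: 6897 = 4·1677 + 189; 1677 = 8·189 + 165; 189 = 1·165 + 24; 165 = 6·24 + 21; 24 = 1·21 + 3; 21 = 7·3 + 0 → gcd = 3; 66 = 3·22.
Back-substitution yields 6897·(71) + 1677·(-292) = 3, so one solution is m = 71·22 = 1562, n = -292·22 = -6424.
Solutions in m differ by 1677/3 = 559; the one in [0, 559) is 1562 mod 559 = 444.

444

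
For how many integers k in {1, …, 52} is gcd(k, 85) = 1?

85 = 5·17. Inclusion–exclusion on these primes:
52 − ⌊52/5⌋ − ⌊52/17⌋ + ⌊52/85⌋ = 39

39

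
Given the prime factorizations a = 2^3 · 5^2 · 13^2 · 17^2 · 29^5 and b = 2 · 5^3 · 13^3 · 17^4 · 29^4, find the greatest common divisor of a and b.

min exponent per shared prime: 2 · 5^2 · 13^2 · 17^2 · 29^4 = 1727215566050

1727215566050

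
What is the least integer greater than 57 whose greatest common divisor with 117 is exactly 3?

60

gcd(m, 117) = 3 forces 3 | m; write m = 3s. Then gcd(3s, 3·39) = 3·gcd(s, 39), so need gcd(s, 39) = 1.
3s > 57 gives s ≥ 20. The least s ≥ 20 coprime to 39 is 20, so m = 3·20 = 60.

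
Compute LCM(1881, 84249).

gcd first: 84249 = 44·1881 + 1485; 1881 = 1·1485 + 396; 1485 = 3·396 + 297; 396 = 1·297 + 99; 297 = 3·99 + 0 → gcd = 99
lcm = 1881·84249/gcd = 158472369/99 = 1600731

1600731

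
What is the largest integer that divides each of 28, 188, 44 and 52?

4

28 = 2² · 7; 188 = 2² · 47; 44 = 2² · 11; 52 = 2² · 13
gcd takes min exponent of each prime: 2² = 4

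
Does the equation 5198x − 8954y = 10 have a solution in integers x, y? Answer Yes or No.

Yes

gcd(5198, 8954): 8954 = 1·5198 + 3756; 5198 = 1·3756 + 1442; 3756 = 2·1442 + 872; 1442 = 1·872 + 570; 872 = 1·570 + 302; 570 = 1·302 + 268; 302 = 1·268 + 34; 268 = 7·34 + 30; 34 = 1·30 + 4; 30 = 7·4 + 2; 4 = 2·2 + 0 → 2
2 divides 10, so a solution exists.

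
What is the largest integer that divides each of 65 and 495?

65 = 5 · 13
495 = 3² · 5 · 11
Common: 5 = 5

5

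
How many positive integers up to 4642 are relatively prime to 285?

2345

285 = 3·5·19. Inclusion–exclusion on these primes:
4642 − ⌊4642/3⌋ − ⌊4642/5⌋ − ⌊4642/19⌋ + ⌊4642/15⌋ + ⌊4642/57⌋ + ⌊4642/95⌋ − ⌊4642/285⌋ = 2345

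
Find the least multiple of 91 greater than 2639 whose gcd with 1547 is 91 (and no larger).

2730

Multiples of 91 above 2639: 91·30, 91·31, … . Need the cofactor coprime to 1547/91 = 17.
Checking s = 30, 31, … the first with gcd(s, 17) = 1 is s = 30, giving 2730.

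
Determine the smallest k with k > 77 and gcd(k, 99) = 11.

88

gcd(k, 99) = 11 forces 11 | k; write k = 11s. Then gcd(11s, 11·9) = 11·gcd(s, 9), so need gcd(s, 9) = 1.
11s > 77 gives s ≥ 8. The least s ≥ 8 coprime to 9 is 8, so k = 11·8 = 88.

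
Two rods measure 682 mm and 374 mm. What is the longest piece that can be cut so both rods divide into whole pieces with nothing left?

22

682 = 2 · 11 · 31
374 = 2 · 11 · 17
Common: 2 · 11 = 22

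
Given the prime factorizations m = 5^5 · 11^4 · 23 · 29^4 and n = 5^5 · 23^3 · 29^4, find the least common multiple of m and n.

393727964810021875

max exponent per prime: 5^5 · 11^4 · 23^3 · 29^4 = 393727964810021875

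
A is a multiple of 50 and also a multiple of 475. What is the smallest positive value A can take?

950

gcd first: 475 = 9·50 + 25; 50 = 2·25 + 0 → gcd = 25
lcm = 50·475/gcd = 23750/25 = 950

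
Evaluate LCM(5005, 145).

145145

5005 = 5 · 7 · 11 · 13; 145 = 5 · 29
max exponents: 5 · 7 · 11 · 13 · 29 = 145145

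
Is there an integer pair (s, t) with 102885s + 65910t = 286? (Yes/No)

No

gcd(102885, 65910): 102885 = 1·65910 + 36975; 65910 = 1·36975 + 28935; 36975 = 1·28935 + 8040; 28935 = 3·8040 + 4815; 8040 = 1·4815 + 3225; 4815 = 1·3225 + 1590; 3225 = 2·1590 + 45; 1590 = 35·45 + 15; 45 = 3·15 + 0 → 15
15 does not divide 286, so a solution does not exist.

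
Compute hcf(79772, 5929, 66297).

79772 = 2² · 7² · 11 · 37; 5929 = 7² · 11²; 66297 = 3 · 7² · 11 · 41
gcd takes min exponent of each prime: 7² · 11 = 539

539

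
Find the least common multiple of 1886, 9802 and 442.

1886 = 2 · 23 · 41; 9802 = 2 · 13² · 29; 442 = 2 · 13 · 17
lcm takes max exponent of each prime: 2 · 13² · 17 · 23 · 29 · 41 = 157135862

157135862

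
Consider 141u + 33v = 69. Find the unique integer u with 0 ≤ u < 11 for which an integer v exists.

gcd(141, 33) = 3 (Euclid: 141 = 4·33 + 9; 33 = 3·9 + 6; 9 = 1·6 + 3; 6 = 2·3 + 0), and 3 | 69.
Extended Euclid: 141·(4) + 33·(-17) = 3. Scale by 23: u₀ = 92.
General solution u = u₀ + 11t; reducing mod 11 gives u = 4 (and v = -15).

4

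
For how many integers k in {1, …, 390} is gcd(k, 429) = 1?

429 = 3·11·13. Inclusion–exclusion on these primes:
390 − ⌊390/3⌋ − ⌊390/11⌋ − ⌊390/13⌋ + ⌊390/33⌋ + ⌊390/39⌋ + ⌊390/143⌋ − ⌊390/429⌋ = 218

218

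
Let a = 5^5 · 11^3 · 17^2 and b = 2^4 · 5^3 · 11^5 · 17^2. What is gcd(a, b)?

48082375

min exponent per shared prime: 5^3 · 11^3 · 17^2 = 48082375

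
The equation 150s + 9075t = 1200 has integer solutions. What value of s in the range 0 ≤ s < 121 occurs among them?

8

Euclid: 9075 = 60·150 + 75; 150 = 2·75 + 0 → gcd = 75; 1200 = 75·16.
Back-substitution yields 150·(-60) + 9075·(1) = 75, so one solution is s = -60·16 = -960, t = 1·16 = 16.
Solutions in s differ by 9075/75 = 121; the one in [0, 121) is -960 mod 121 = 8.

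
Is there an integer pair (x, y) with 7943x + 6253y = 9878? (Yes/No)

gcd(7943, 6253): 7943 = 1·6253 + 1690; 6253 = 3·1690 + 1183; 1690 = 1·1183 + 507; 1183 = 2·507 + 169; 507 = 3·169 + 0 → 169
169 does not divide 9878, so a solution does not exist.

No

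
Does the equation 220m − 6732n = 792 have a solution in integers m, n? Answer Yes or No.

By Bézout, 220m − 6732n = 792 has integer solutions iff gcd(220, 6732) | 792.
Euclid: 6732 = 30·220 + 132; 220 = 1·132 + 88; 132 = 1·88 + 44; 88 = 2·44 + 0. gcd = 44; 792 mod 44 = 0. Yes.

Yes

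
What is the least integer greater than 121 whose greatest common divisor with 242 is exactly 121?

gcd(a, 242) = 121 forces 121 | a; write a = 121s. Then gcd(121s, 121·2) = 121·gcd(s, 2), so need gcd(s, 2) = 1.
121s > 121 gives s ≥ 2. The least s ≥ 2 coprime to 2 is 3, so a = 121·3 = 363.

363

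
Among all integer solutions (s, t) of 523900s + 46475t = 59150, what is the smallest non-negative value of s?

1

Reduce mod 46475: 523900s ≡ 59150 (mod 46475). With g = gcd(523900, 46475) = 4225 dividing 59150, divide through: 124s ≡ 14 (mod 11).
Since gcd(124, 11) = 1, s ≡ 14·(124)⁻¹ ≡ 1 (mod 11). Smallest non-negative: 1.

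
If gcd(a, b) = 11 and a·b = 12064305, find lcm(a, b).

1096755

Since gcd(a,b)·lcm(a,b) = ab, lcm = 12064305/11 = 1096755.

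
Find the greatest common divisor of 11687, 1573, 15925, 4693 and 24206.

11687 = 13 · 29 · 31; 1573 = 11² · 13; 15925 = 5² · 7² · 13; 4693 = 13 · 19²; 24206 = 2 · 7² · 13 · 19
gcd takes min exponent of each prime: 13 = 13

13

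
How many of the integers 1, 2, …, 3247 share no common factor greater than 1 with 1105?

Prime factors of 1105: 5, 13, 17. Count integers ≤ 3247 divisible by none of them.
By inclusion–exclusion: 3247 − ⌊3247/5⌋ − ⌊3247/13⌋ − ⌊3247/17⌋ + ⌊3247/65⌋ + ⌊3247/85⌋ + ⌊3247/221⌋ − ⌊3247/1105⌋ = 2257.

2257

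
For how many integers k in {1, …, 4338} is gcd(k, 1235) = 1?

3035

Prime factors of 1235: 5, 13, 19. Count integers ≤ 4338 divisible by none of them.
By inclusion–exclusion: 4338 − ⌊4338/5⌋ − ⌊4338/13⌋ − ⌊4338/19⌋ + ⌊4338/65⌋ + ⌊4338/95⌋ + ⌊4338/247⌋ − ⌊4338/1235⌋ = 3035.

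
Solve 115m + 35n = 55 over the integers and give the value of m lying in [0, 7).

Euclid: 115 = 3·35 + 10; 35 = 3·10 + 5; 10 = 2·5 + 0 → gcd = 5; 55 = 5·11.
Back-substitution yields 115·(-3) + 35·(10) = 5, so one solution is m = -3·11 = -33, n = 10·11 = 110.
Solutions in m differ by 35/5 = 7; the one in [0, 7) is -33 mod 7 = 2.

2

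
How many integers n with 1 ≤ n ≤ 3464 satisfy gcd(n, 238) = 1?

Prime factors of 238: 2, 7, 17. Count integers ≤ 3464 divisible by none of them.
By inclusion–exclusion: 3464 − ⌊3464/2⌋ − ⌊3464/7⌋ − ⌊3464/17⌋ + ⌊3464/14⌋ + ⌊3464/34⌋ + ⌊3464/119⌋ − ⌊3464/238⌋ = 1398.

1398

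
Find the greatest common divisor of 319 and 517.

11

Euclid: 517 = 1·319 + 198; 319 = 1·198 + 121; 198 = 1·121 + 77; 121 = 1·77 + 44; 77 = 1·44 + 33; 44 = 1·33 + 11; 33 = 3·11 + 0. Last nonzero remainder: 11.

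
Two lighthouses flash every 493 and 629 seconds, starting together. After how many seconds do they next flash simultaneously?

18241

gcd first: 629 = 1·493 + 136; 493 = 3·136 + 85; 136 = 1·85 + 51; 85 = 1·51 + 34; 51 = 1·34 + 17; 34 = 2·17 + 0 → gcd = 17
lcm = 493·629/gcd = 310097/17 = 18241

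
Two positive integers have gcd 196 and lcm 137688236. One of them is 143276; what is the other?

188356

u·v = gcd·lcm = 196·137688236 = 26986894256, so v = 26986894256/143276 = 188356.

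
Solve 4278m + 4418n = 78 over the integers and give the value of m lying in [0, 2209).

gcd(4278, 4418) = 2 (Euclid: 4418 = 1·4278 + 140; 4278 = 30·140 + 78; 140 = 1·78 + 62; 78 = 1·62 + 16; 62 = 3·16 + 14; 16 = 1·14 + 2; 14 = 7·2 + 0), and 2 | 78.
Extended Euclid: 4278·(284) + 4418·(-275) = 2. Scale by 39: m₀ = 11076.
General solution m = m₀ + 2209t; reducing mod 2209 gives m = 31 (and n = -30).

31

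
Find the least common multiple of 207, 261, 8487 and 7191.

196652277

207 = 3² · 23; 261 = 3² · 29; 8487 = 3² · 23 · 41; 7191 = 3² · 17 · 47
lcm takes max exponent of each prime: 3² · 17 · 23 · 29 · 41 · 47 = 196652277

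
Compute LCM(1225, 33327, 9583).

lcm(1225, 33327) = 1225·33327/gcd = 40825575/7 = 5832225
lcm(5832225, 9583) = 5832225·9583/gcd = 55890212175/7 = 7984316025

7984316025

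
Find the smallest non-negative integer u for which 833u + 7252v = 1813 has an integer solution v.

37

gcd(833, 7252) = 49 (Euclid: 7252 = 8·833 + 588; 833 = 1·588 + 245; 588 = 2·245 + 98; 245 = 2·98 + 49; 98 = 2·49 + 0), and 49 | 1813.
Extended Euclid: 833·(61) + 7252·(-7) = 49. Scale by 37: u₀ = 2257.
General solution u = u₀ + 148t; reducing mod 148 gives u = 37 (and v = -4).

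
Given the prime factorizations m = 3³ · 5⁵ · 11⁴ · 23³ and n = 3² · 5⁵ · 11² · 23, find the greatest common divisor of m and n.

78271875

min exponent per shared prime: 3² · 5⁵ · 11² · 23 = 78271875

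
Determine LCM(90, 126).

630

90 = 2 · 3² · 5; 126 = 2 · 3² · 7
max exponents: 2 · 3² · 5 · 7 = 630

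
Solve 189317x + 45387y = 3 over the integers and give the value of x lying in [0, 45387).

22749

Euclid: 189317 = 4·45387 + 7769; 45387 = 5·7769 + 6542; 7769 = 1·6542 + 1227; 6542 = 5·1227 + 407; 1227 = 3·407 + 6; 407 = 67·6 + 5; 6 = 1·5 + 1; 5 = 5·1 + 0 → gcd = 1; 3 = 1·3.
Back-substitution yields 189317·(7583) + 45387·(-31630) = 1, so one solution is x = 7583·3 = 22749, y = -31630·3 = -94890.
Solutions in x differ by 45387/1 = 45387; the one in [0, 45387) is 22749 mod 45387 = 22749.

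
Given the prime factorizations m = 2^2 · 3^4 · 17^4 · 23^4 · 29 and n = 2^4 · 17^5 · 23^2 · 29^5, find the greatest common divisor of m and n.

min exponent per shared prime: 2^2 · 17^4 · 23^2 · 29 = 5125182644

5125182644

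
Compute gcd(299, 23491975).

Euclid: 23491975 = 78568·299 + 143; 299 = 2·143 + 13; 143 = 11·13 + 0. Last nonzero remainder: 13.

13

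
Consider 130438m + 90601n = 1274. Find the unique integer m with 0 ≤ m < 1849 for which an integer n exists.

Reduce mod 90601: 130438m ≡ 1274 (mod 90601). With g = gcd(130438, 90601) = 49 dividing 1274, divide through: 2662m ≡ 26 (mod 1849).
Since gcd(2662, 1849) = 1, m ≡ 26·(2662)⁻¹ ≡ 746 (mod 1849). Smallest non-negative: 746.

746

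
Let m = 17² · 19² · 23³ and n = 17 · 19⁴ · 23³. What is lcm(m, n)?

max exponent per prime: 17² · 19⁴ · 23³ = 458242910423

458242910423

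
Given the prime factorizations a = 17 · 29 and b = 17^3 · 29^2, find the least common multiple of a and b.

4131833

max exponent per prime: 17^3 · 29^2 = 4131833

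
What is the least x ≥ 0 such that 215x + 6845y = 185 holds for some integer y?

1147

Euclid: 6845 = 31·215 + 180; 215 = 1·180 + 35; 180 = 5·35 + 5; 35 = 7·5 + 0 → gcd = 5; 185 = 5·37.
Back-substitution yields 215·(-191) + 6845·(6) = 5, so one solution is x = -191·37 = -7067, y = 6·37 = 222.
Solutions in x differ by 6845/5 = 1369; the one in [0, 1369) is -7067 mod 1369 = 1147.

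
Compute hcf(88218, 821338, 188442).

gcd(88218, 821338): 821338 = 9·88218 + 27376; 88218 = 3·27376 + 6090; 27376 = 4·6090 + 3016; 6090 = 2·3016 + 58; 3016 = 52·58 + 0 → 58
gcd(58, 188442): 188442 = 3249·58 + 0 → 58

58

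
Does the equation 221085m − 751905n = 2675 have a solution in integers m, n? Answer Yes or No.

No

By Bézout, 221085m − 751905n = 2675 has integer solutions iff gcd(221085, 751905) | 2675.
Euclid: 751905 = 3·221085 + 88650; 221085 = 2·88650 + 43785; 88650 = 2·43785 + 1080; 43785 = 40·1080 + 585; 1080 = 1·585 + 495; 585 = 1·495 + 90; 495 = 5·90 + 45; 90 = 2·45 + 0. gcd = 45; 2675 mod 45 = 20. No.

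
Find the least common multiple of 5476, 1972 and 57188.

5476 = 2² · 37²; 1972 = 2² · 17 · 29; 57188 = 2² · 17 · 29²
lcm takes max exponent of each prime: 2² · 17 · 29² · 37² = 78290372

78290372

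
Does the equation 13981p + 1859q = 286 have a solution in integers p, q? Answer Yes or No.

Yes

gcd(13981, 1859): 13981 = 7·1859 + 968; 1859 = 1·968 + 891; 968 = 1·891 + 77; 891 = 11·77 + 44; 77 = 1·44 + 33; 44 = 1·33 + 11; 33 = 3·11 + 0 → 11
11 divides 286, so a solution exists.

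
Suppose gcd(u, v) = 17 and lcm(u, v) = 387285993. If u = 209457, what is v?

31433

u·v = gcd·lcm = 17·387285993 = 6583861881, so v = 6583861881/209457 = 31433.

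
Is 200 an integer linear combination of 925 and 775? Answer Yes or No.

Yes

gcd(925, 775): 925 = 1·775 + 150; 775 = 5·150 + 25; 150 = 6·25 + 0 → 25
25 divides 200, so a solution exists.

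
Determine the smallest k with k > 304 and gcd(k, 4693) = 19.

323

gcd(k, 4693) = 19 forces 19 | k; write k = 19s. Then gcd(19s, 19·247) = 19·gcd(s, 247), so need gcd(s, 247) = 1.
19s > 304 gives s ≥ 17. The least s ≥ 17 coprime to 247 is 17, so k = 19·17 = 323.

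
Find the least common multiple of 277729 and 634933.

gcd first: 634933 = 2·277729 + 79475; 277729 = 3·79475 + 39304; 79475 = 2·39304 + 867; 39304 = 45·867 + 289; 867 = 3·289 + 0 → gcd = 289
lcm = 277729·634933/gcd = 176339307157/289 = 610170613

610170613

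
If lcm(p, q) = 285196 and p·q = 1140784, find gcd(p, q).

4

gcd·lcm = product, so gcd = 1140784/285196 = 4.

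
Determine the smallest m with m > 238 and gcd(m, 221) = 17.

255

Multiples of 17 above 238: 17·15, 17·16, … . Need the cofactor coprime to 221/17 = 13.
Checking s = 15, 16, … the first with gcd(s, 13) = 1 is s = 15, giving 255.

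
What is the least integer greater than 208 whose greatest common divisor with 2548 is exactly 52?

260

Multiples of 52 above 208: 52·5, 52·6, … . Need the cofactor coprime to 2548/52 = 49.
Checking s = 5, 6, … the first with gcd(s, 49) = 1 is s = 5, giving 260.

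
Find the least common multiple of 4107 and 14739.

gcd first: 14739 = 3·4107 + 2418; 4107 = 1·2418 + 1689; 2418 = 1·1689 + 729; 1689 = 2·729 + 231; 729 = 3·231 + 36; 231 = 6·36 + 15; 36 = 2·15 + 6; 15 = 2·6 + 3; 6 = 2·3 + 0 → gcd = 3
lcm = 4107·14739/gcd = 60533073/3 = 20177691

20177691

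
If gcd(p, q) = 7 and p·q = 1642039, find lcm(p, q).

234577

For any two positive integers, gcd × lcm equals their product. Hence lcm = 1642039 / 7 = 234577.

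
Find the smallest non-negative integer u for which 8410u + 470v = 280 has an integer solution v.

Euclid: 8410 = 17·470 + 420; 470 = 1·420 + 50; 420 = 8·50 + 20; 50 = 2·20 + 10; 20 = 2·10 + 0 → gcd = 10; 280 = 10·28.
Back-substitution yields 8410·(-19) + 470·(340) = 10, so one solution is u = -19·28 = -532, v = 340·28 = 9520.
Solutions in u differ by 470/10 = 47; the one in [0, 47) is -532 mod 47 = 32.

32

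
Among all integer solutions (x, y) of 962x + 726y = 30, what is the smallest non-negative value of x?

237

Reduce mod 726: 962x ≡ 30 (mod 726). With g = gcd(962, 726) = 2 dividing 30, divide through: 481x ≡ 15 (mod 363).
Since gcd(481, 363) = 1, x ≡ 15·(481)⁻¹ ≡ 237 (mod 363). Smallest non-negative: 237.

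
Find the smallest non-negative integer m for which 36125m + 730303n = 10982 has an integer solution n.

gcd(36125, 730303) = 289 (Euclid: 730303 = 20·36125 + 7803; 36125 = 4·7803 + 4913; 7803 = 1·4913 + 2890; 4913 = 1·2890 + 2023; 2890 = 1·2023 + 867; 2023 = 2·867 + 289; 867 = 3·289 + 0), and 289 | 10982.
Extended Euclid: 36125·(748) + 730303·(-37) = 289. Scale by 38: m₀ = 28424.
General solution m = m₀ + 2527t; reducing mod 2527 gives m = 627 (and n = -31).

627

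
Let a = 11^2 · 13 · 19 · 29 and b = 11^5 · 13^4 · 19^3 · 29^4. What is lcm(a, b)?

max exponent per prime: 11^5 · 13^4 · 19^3 · 29^4 = 22314626880903354569

22314626880903354569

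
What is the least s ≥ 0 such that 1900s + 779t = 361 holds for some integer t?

17

gcd(1900, 779) = 19 (Euclid: 1900 = 2·779 + 342; 779 = 2·342 + 95; 342 = 3·95 + 57; 95 = 1·57 + 38; 57 = 1·38 + 19; 38 = 2·19 + 0), and 19 | 361.
Extended Euclid: 1900·(16) + 779·(-39) = 19. Scale by 19: s₀ = 304.
General solution s = s₀ + 41k; reducing mod 41 gives s = 17 (and t = -41).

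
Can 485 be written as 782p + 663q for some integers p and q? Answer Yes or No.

gcd(782, 663): 782 = 1·663 + 119; 663 = 5·119 + 68; 119 = 1·68 + 51; 68 = 1·51 + 17; 51 = 3·17 + 0 → 17
17 does not divide 485, so a solution does not exist.

No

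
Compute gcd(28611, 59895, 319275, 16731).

gcd(28611, 59895): 59895 = 2·28611 + 2673; 28611 = 10·2673 + 1881; 2673 = 1·1881 + 792; 1881 = 2·792 + 297; 792 = 2·297 + 198; 297 = 1·198 + 99; 198 = 2·99 + 0 → 99
gcd(99, 319275): 319275 = 3225·99 + 0 → 99
gcd(99, 16731): 16731 = 169·99 + 0 → 99

99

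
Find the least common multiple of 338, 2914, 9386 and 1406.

6577868362

338 = 2 · 13²; 2914 = 2 · 31 · 47; 9386 = 2 · 13 · 19²; 1406 = 2 · 19 · 37
lcm takes max exponent of each prime: 2 · 13² · 19² · 31 · 37 · 47 = 6577868362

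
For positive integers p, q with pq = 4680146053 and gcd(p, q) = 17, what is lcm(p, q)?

Since gcd(p,q)·lcm(p,q) = pq, lcm = 4680146053/17 = 275302709.

275302709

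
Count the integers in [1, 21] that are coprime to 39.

39 = 3·13. Inclusion–exclusion on these primes:
21 − ⌊21/3⌋ − ⌊21/13⌋ + ⌊21/39⌋ = 13

13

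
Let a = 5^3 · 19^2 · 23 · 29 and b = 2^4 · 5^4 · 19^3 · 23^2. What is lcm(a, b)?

max exponent per prime: 2^4 · 5^4 · 19^3 · 23^2 · 29 = 1052239190000

1052239190000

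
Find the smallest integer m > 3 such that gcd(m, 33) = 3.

33 = 3·11. Any m with gcd(m, 33) = 3 is a multiple of 3, say 3s, with s coprime to 11.
Need s > 3/3, so s ≥ 2. First s ≥ 2 with gcd(s, 11) = 1 is s = 2. Thus m = 3·2 = 6.

6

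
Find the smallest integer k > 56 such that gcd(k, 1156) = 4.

1156 = 4·289. Any k with gcd(k, 1156) = 4 is a multiple of 4, say 4s, with s coprime to 289.
Need s > 56/4, so s ≥ 15. First s ≥ 15 with gcd(s, 289) = 1 is s = 15. Thus k = 4·15 = 60.

60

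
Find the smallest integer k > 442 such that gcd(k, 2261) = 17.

gcd(k, 2261) = 17 forces 17 | k; write k = 17s. Then gcd(17s, 17·133) = 17·gcd(s, 133), so need gcd(s, 133) = 1.
17s > 442 gives s ≥ 27. The least s ≥ 27 coprime to 133 is 27, so k = 17·27 = 459.

459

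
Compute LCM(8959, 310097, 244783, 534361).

lcm(8959, 310097) = 8959·310097/gcd = 2778159023/289 = 9613007
lcm(9613007, 244783) = 9613007·244783/gcd = 2353100692481/289 = 8142216929
lcm(8142216929, 534361) = 8142216929·534361/gcd = 4350883180397369/289 = 15054959101721

15054959101721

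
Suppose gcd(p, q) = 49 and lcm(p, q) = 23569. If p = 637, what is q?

p·q = gcd·lcm = 49·23569 = 1154881, so q = 1154881/637 = 1813.

1813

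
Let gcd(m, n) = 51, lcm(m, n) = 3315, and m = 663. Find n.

Using mn = gcd(m,n)·lcm(m,n) = 51·3315 = 169065, we get n = 169065/663 = 255.

255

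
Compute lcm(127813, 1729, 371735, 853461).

73948128345

127813 = 7 · 19 · 31²; 1729 = 7 · 13 · 19; 371735 = 5 · 7 · 13 · 19 · 43; 853461 = 3² · 7 · 19 · 23 · 31
lcm takes max exponent of each prime: 3² · 5 · 7 · 13 · 19 · 23 · 31² · 43 = 73948128345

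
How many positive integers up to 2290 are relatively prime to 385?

1427

Prime factors of 385: 5, 7, 11. Count integers ≤ 2290 divisible by none of them.
By inclusion–exclusion: 2290 − ⌊2290/5⌋ − ⌊2290/7⌋ − ⌊2290/11⌋ + ⌊2290/35⌋ + ⌊2290/55⌋ + ⌊2290/77⌋ − ⌊2290/385⌋ = 1427.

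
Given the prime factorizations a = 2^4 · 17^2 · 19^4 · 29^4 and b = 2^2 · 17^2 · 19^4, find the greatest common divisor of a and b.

150651076

min exponent per shared prime: 2^2 · 17^2 · 19^4 = 150651076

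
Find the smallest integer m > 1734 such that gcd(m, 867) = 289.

2023

gcd(m, 867) = 289 forces 289 | m; write m = 289s. Then gcd(289s, 289·3) = 289·gcd(s, 3), so need gcd(s, 3) = 1.
289s > 1734 gives s ≥ 7. The least s ≥ 7 coprime to 3 is 7, so m = 289·7 = 2023.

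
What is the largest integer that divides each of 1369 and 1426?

1369 = 37²
1426 = 2 · 23 · 31
Common: 1 = 1

1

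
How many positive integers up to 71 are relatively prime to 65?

65 = 5·13. Inclusion–exclusion on these primes:
71 − ⌊71/5⌋ − ⌊71/13⌋ + ⌊71/65⌋ = 53

53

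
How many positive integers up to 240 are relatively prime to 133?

195

Prime factors of 133: 7, 19. Count integers ≤ 240 divisible by none of them.
By inclusion–exclusion: 240 − ⌊240/7⌋ − ⌊240/19⌋ + ⌊240/133⌋ = 195.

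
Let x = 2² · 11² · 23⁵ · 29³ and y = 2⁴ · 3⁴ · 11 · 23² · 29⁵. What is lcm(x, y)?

max exponent per prime: 2⁴ · 3⁴ · 11² · 23⁵ · 29⁵ = 20702344985819787312

20702344985819787312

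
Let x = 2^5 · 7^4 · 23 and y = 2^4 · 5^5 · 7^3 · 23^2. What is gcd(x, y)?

126224

min exponent per shared prime: 2^4 · 7^3 · 23 = 126224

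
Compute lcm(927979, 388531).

gcd first: 927979 = 2·388531 + 150917; 388531 = 2·150917 + 86697; 150917 = 1·86697 + 64220; 86697 = 1·64220 + 22477; 64220 = 2·22477 + 19266; 22477 = 1·19266 + 3211; 19266 = 6·3211 + 0 → gcd = 3211
lcm = 927979·388531/gcd = 360548608849/3211 = 112285459

112285459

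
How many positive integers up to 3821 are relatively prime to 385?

2383

Prime factors of 385: 5, 7, 11. Count integers ≤ 3821 divisible by none of them.
By inclusion–exclusion: 3821 − ⌊3821/5⌋ − ⌊3821/7⌋ − ⌊3821/11⌋ + ⌊3821/35⌋ + ⌊3821/55⌋ + ⌊3821/77⌋ − ⌊3821/385⌋ = 2383.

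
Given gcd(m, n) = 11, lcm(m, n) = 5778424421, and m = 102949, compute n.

m·n = gcd·lcm = 11·5778424421 = 63562668631, so n = 63562668631/102949 = 617419.

617419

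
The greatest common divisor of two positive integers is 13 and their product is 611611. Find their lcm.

47047

For any two positive integers, gcd × lcm equals their product. Hence lcm = 611611 / 13 = 47047.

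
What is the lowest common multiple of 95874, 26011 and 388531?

lcm(95874, 26011) = 95874·26011/gcd = 2493778614/19 = 131251506
lcm(131251506, 388531) = 131251506·388531/gcd = 50995278877686/19 = 2683962046194

2683962046194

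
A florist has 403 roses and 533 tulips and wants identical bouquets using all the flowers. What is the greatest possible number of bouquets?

13

403 = 13 · 31
533 = 13 · 41
Common: 13 = 13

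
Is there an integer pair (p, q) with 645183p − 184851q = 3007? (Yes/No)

By Bézout, 645183p − 184851q = 3007 has integer solutions iff gcd(645183, 184851) | 3007.
Euclid: 645183 = 3·184851 + 90630; 184851 = 2·90630 + 3591; 90630 = 25·3591 + 855; 3591 = 4·855 + 171; 855 = 5·171 + 0. gcd = 171; 3007 mod 171 = 100. No.

No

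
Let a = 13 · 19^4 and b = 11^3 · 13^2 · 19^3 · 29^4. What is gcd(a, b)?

min exponent per shared prime: 13 · 19^3 = 89167

89167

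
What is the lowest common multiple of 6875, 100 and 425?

lcm(6875, 100) = 6875·100/gcd = 687500/25 = 27500
lcm(27500, 425) = 27500·425/gcd = 11687500/25 = 467500

467500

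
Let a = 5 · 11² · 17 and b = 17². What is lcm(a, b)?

174845

max exponent per prime: 5 · 11² · 17² = 174845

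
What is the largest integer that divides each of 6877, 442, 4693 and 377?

gcd(6877, 442): 6877 = 15·442 + 247; 442 = 1·247 + 195; 247 = 1·195 + 52; 195 = 3·52 + 39; 52 = 1·39 + 13; 39 = 3·13 + 0 → 13
gcd(13, 4693): 4693 = 361·13 + 0 → 13
gcd(13, 377): 377 = 29·13 + 0 → 13

13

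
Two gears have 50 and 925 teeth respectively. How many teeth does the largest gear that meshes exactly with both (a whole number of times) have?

25

Euclid: 925 = 18·50 + 25; 50 = 2·25 + 0. Last nonzero remainder: 25.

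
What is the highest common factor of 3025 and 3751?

3025 = 5² · 11²
3751 = 11² · 31
Common: 11² = 121

121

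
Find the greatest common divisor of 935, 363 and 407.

11

gcd(935, 363): 935 = 2·363 + 209; 363 = 1·209 + 154; 209 = 1·154 + 55; 154 = 2·55 + 44; 55 = 1·44 + 11; 44 = 4·11 + 0 → 11
gcd(11, 407): 407 = 37·11 + 0 → 11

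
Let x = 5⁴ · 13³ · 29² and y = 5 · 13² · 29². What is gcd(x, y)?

710645

min exponent per shared prime: 5 · 13² · 29² = 710645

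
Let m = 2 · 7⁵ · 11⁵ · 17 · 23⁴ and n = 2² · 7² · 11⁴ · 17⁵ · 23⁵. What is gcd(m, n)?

6825855366946

min exponent per shared prime: 2 · 7² · 11⁴ · 17 · 23⁴ = 6825855366946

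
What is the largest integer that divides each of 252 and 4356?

36

Euclid: 4356 = 17·252 + 72; 252 = 3·72 + 36; 72 = 2·36 + 0. Last nonzero remainder: 36.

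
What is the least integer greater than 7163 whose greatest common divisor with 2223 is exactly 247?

7657

Multiples of 247 above 7163: 247·30, 247·31, … . Need the cofactor coprime to 2223/247 = 9.
Checking s = 30, 31, … the first with gcd(s, 9) = 1 is s = 31, giving 7657.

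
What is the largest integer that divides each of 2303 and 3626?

49

2303 = 7² · 47
3626 = 2 · 7² · 37
Common: 7² = 49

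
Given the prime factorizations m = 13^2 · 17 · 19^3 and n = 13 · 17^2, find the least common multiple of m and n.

max exponent per prime: 13^2 · 17^2 · 19^3 = 335000419

335000419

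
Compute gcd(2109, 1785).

2109 = 3 · 19 · 37
1785 = 3 · 5 · 7 · 17
Common: 3 = 3

3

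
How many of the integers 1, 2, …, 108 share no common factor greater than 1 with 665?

71

665 = 5·7·19. Inclusion–exclusion on these primes:
108 − ⌊108/5⌋ − ⌊108/7⌋ − ⌊108/19⌋ + ⌊108/35⌋ + ⌊108/95⌋ + ⌊108/133⌋ − ⌊108/665⌋ = 71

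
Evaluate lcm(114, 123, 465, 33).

7969170

lcm(114, 123) = 114·123/gcd = 14022/3 = 4674
lcm(4674, 465) = 4674·465/gcd = 2173410/3 = 724470
lcm(724470, 33) = 724470·33/gcd = 23907510/3 = 7969170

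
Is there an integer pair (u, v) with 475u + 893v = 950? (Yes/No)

Yes

gcd(475, 893): 893 = 1·475 + 418; 475 = 1·418 + 57; 418 = 7·57 + 19; 57 = 3·19 + 0 → 19
19 divides 950, so a solution exists.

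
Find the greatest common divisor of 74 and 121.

Euclid: 121 = 1·74 + 47; 74 = 1·47 + 27; 47 = 1·27 + 20; 27 = 1·20 + 7; 20 = 2·7 + 6; 7 = 1·6 + 1; 6 = 6·1 + 0. Last nonzero remainder: 1.

1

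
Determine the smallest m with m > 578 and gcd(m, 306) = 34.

646

gcd(m, 306) = 34 forces 34 | m; write m = 34s. Then gcd(34s, 34·9) = 34·gcd(s, 9), so need gcd(s, 9) = 1.
34s > 578 gives s ≥ 18. The least s ≥ 18 coprime to 9 is 19, so m = 34·19 = 646.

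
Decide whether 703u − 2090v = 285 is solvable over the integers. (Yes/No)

By Bézout, 703u − 2090v = 285 has integer solutions iff gcd(703, 2090) | 285.
Euclid: 2090 = 2·703 + 684; 703 = 1·684 + 19; 684 = 36·19 + 0. gcd = 19; 285 mod 19 = 0. Yes.

Yes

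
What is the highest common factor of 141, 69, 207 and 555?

141 = 3 · 47; 69 = 3 · 23; 207 = 3² · 23; 555 = 3 · 5 · 37
gcd takes min exponent of each prime: 3 = 3

3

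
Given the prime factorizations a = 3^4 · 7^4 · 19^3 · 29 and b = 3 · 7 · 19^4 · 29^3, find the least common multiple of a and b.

618138190441989

max exponent per prime: 3^4 · 7^4 · 19^4 · 29^3 = 618138190441989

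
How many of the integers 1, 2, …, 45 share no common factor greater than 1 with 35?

31

Prime factors of 35: 5, 7. Count integers ≤ 45 divisible by none of them.
By inclusion–exclusion: 45 − ⌊45/5⌋ − ⌊45/7⌋ + ⌊45/35⌋ = 31.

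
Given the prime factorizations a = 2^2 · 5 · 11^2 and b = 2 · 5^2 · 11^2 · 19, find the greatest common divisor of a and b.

1210

min exponent per shared prime: 2 · 5 · 11^2 = 1210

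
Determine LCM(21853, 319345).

536818945

21853 = 13 · 41²; 319345 = 5 · 13 · 17³
max exponents: 5 · 13 · 17³ · 41² = 536818945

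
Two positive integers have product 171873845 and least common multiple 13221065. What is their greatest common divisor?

gcd·lcm = product, so gcd = 171873845/13221065 = 13.

13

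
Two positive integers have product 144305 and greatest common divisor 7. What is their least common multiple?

20615

For any two positive integers, gcd × lcm equals their product. Hence lcm = 144305 / 7 = 20615.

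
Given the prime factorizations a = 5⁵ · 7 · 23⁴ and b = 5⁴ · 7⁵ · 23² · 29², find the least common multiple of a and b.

12360827952396875

max exponent per prime: 5⁵ · 7⁵ · 23⁴ · 29² = 12360827952396875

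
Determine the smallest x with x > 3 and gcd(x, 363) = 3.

gcd(x, 363) = 3 forces 3 | x; write x = 3s. Then gcd(3s, 3·121) = 3·gcd(s, 121), so need gcd(s, 121) = 1.
3s > 3 gives s ≥ 2. The least s ≥ 2 coprime to 121 is 2, so x = 3·2 = 6.

6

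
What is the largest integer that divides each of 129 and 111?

Euclid: 129 = 1·111 + 18; 111 = 6·18 + 3; 18 = 6·3 + 0. Last nonzero remainder: 3.

3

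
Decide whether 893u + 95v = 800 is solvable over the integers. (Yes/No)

No

gcd(893, 95): 893 = 9·95 + 38; 95 = 2·38 + 19; 38 = 2·19 + 0 → 19
19 does not divide 800, so a solution does not exist.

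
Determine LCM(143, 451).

gcd first: 451 = 3·143 + 22; 143 = 6·22 + 11; 22 = 2·11 + 0 → gcd = 11
lcm = 143·451/gcd = 64493/11 = 5863

5863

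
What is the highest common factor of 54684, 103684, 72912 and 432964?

196

54684 = 2² · 3² · 7² · 31; 103684 = 2² · 7² · 23²; 72912 = 2⁴ · 3 · 7² · 31; 432964 = 2² · 7² · 47²
gcd takes min exponent of each prime: 2² · 7² = 196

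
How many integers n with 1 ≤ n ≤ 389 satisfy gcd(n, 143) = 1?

Prime factors of 143: 11, 13. Count integers ≤ 389 divisible by none of them.
By inclusion–exclusion: 389 − ⌊389/11⌋ − ⌊389/13⌋ + ⌊389/143⌋ = 327.

327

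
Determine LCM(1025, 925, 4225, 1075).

275600975

lcm(1025, 925) = 1025·925/gcd = 948125/25 = 37925
lcm(37925, 4225) = 37925·4225/gcd = 160233125/25 = 6409325
lcm(6409325, 1075) = 6409325·1075/gcd = 6890024375/25 = 275600975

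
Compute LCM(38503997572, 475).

962599939300

gcd first: 38503997572 = 81061047·475 + 247; 475 = 1·247 + 228; 247 = 1·228 + 19; 228 = 12·19 + 0 → gcd = 19
lcm = 38503997572·475/gcd = 18289398846700/19 = 962599939300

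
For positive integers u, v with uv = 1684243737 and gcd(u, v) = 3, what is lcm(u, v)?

561414579

For any two positive integers, gcd × lcm equals their product. Hence lcm = 1684243737 / 3 = 561414579.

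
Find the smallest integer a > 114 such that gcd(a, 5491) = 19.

133

5491 = 19·289. Any a with gcd(a, 5491) = 19 is a multiple of 19, say 19s, with s coprime to 289.
Need s > 114/19, so s ≥ 7. First s ≥ 7 with gcd(s, 289) = 1 is s = 7. Thus a = 19·7 = 133.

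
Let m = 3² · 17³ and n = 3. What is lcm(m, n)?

44217

max exponent per prime: 3² · 17³ = 44217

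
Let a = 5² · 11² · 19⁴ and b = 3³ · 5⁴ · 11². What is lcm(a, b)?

max exponent per prime: 3³ · 5⁴ · 11² · 19⁴ = 266099191875

266099191875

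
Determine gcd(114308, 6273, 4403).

114308 = 2² · 17 · 41²; 6273 = 3² · 17 · 41; 4403 = 7 · 17 · 37
gcd takes min exponent of each prime: 17 = 17

17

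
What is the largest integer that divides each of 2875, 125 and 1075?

2875 = 5³ · 23; 125 = 5³; 1075 = 5² · 43
gcd takes min exponent of each prime: 5² = 25

25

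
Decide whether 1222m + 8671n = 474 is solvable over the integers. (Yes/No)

No

gcd(1222, 8671): 8671 = 7·1222 + 117; 1222 = 10·117 + 52; 117 = 2·52 + 13; 52 = 4·13 + 0 → 13
13 does not divide 474, so a solution does not exist.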